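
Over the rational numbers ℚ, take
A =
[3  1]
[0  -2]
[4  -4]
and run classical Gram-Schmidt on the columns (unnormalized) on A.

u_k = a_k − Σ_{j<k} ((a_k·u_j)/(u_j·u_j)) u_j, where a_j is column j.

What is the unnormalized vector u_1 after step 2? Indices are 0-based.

Step 1: u_0 = a_0 = (3, 0, 4).
Step 2: u_1 = a_1 − (-13/25)·u_0 = (64/25, -2, -48/25).

u_1 = (64/25, -2, -48/25)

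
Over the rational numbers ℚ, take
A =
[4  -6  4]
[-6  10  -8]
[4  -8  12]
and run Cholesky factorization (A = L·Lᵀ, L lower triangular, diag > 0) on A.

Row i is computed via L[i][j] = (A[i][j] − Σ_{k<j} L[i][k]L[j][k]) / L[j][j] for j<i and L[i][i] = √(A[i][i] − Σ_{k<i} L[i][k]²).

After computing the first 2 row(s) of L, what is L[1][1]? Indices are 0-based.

Step 1: L[0][0] = √(4) = 2.
  L[1][0] = (-6) / L[0][0] = -3.
Step 2: L[1][1] = √(1) = 1.

L[1][1] = 1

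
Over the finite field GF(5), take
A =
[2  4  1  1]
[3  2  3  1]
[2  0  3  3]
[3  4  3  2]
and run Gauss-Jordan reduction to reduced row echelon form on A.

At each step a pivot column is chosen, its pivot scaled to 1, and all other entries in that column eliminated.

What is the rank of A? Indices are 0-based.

step 1: normalize row 0 (÷2) = (1, 2, 3, 3)
  row 1: subtract 3×row0 = (0, 1, 4, 2)
  row 2: subtract 2×row0 = (0, 1, 2, 2)
  row 3: subtract 3×row0 = (0, 3, 4, 3)
step 2: normalize row 1 (÷1) = (0, 1, 4, 2)
  row 0: subtract 2×row1 = (1, 0, 0, 4)
  row 2: subtract 1×row1 = (0, 0, 3, 0)
  row 3: subtract 3×row1 = (0, 0, 2, 2)
step 3: normalize row 2 (÷3) = (0, 0, 1, 0)
  row 1: subtract 4×row2 = (0, 1, 0, 2)
  row 3: subtract 2×row2 = (0, 0, 0, 2)
step 4: normalize row 3 (÷2) = (0, 0, 0, 1)
  row 0: subtract 4×row3 = (1, 0, 0, 0)
  row 1: subtract 2×row3 = (0, 1, 0, 0)

rank = 4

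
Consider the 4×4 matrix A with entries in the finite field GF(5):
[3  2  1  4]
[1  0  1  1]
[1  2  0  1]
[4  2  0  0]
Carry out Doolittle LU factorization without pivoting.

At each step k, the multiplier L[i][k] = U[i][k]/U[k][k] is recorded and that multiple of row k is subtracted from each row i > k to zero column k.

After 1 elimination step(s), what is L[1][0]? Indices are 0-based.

L[1][0] = 2

[col 0] pivot 3
  R1 -= 2*R0 → (0, 1, 4, 3)  (L[1][0] := 2)
  R2 -= 2*R0 → (0, 3, 3, 3)  (L[2][0] := 2)
  R3 -= 3*R0 → (0, 1, 2, 3)  (L[3][0] := 3)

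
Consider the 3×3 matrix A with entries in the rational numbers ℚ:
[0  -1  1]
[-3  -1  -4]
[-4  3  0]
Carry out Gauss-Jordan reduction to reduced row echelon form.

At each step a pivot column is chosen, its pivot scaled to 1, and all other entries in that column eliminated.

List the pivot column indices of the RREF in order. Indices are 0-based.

[1] R0 <-> R1
[1] R0 /= -3  ⇒  (1, 1/3, 4/3)
     R2 -= -4·R0  ⇒  (0, 13/3, 16/3)
[2] R1 /= -1  ⇒  (0, 1, -1)
     R0 -= 1/3·R1  ⇒  (1, 0, 5/3)
     R2 -= 13/3·R1  ⇒  (0, 0, 29/3)
[3] R2 /= 29/3  ⇒  (0, 0, 1)
     R0 -= 5/3·R2  ⇒  (1, 0, 0)
     R1 -= -1·R2  ⇒  (0, 1, 0)

pivot columns: 0, 1, 2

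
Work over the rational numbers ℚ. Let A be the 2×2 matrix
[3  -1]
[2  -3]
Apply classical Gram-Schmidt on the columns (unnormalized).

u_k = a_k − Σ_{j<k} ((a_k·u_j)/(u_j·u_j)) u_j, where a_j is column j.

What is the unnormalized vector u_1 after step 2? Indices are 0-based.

Step 1: u_0 = a_0 = (3, 2).
Step 2: u_1 = a_1 − (-9/13)·u_0 = (14/13, -21/13).

u_1 = (14/13, -21/13)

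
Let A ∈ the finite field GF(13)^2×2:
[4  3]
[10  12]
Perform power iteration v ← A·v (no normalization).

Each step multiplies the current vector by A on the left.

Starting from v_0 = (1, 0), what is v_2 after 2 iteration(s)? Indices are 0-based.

v_0 = (1, 0).
v_1 = A·v_0 = (4, 10).
v_2 = A·v_1 = (7, 4).

v_2 = (7, 4)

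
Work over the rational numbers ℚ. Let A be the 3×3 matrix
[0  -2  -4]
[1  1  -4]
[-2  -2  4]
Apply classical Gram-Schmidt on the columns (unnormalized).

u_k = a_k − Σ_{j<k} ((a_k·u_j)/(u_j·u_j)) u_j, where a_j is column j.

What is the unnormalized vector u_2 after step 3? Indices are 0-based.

u_2 = (0, -8/5, -4/5)

Step 1: u_0 = a_0 = (0, 1, -2).
Step 2: u_1 = a_1 − (1)·u_0 = (-2, 0, 0).
Step 3: u_2 = a_2 − (-12/5)·u_0 − (2)·u_1 = (0, -8/5, -4/5).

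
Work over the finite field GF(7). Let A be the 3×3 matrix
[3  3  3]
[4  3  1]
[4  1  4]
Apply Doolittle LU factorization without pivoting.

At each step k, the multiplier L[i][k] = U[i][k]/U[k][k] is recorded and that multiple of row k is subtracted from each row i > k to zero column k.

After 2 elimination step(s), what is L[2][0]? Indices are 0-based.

Step 1: pivot at (0,0) is 3.
  row1 ← row1 − (6)·row0  ⇒  L[1][0]=6, U row1=(0, 6, 4)
  row2 ← row2 − (6)·row0  ⇒  L[2][0]=6, U row2=(0, 4, 0)
Step 2: pivot at (1,1) is 6.
  row2 ← row2 − (3)·row1  ⇒  L[2][1]=3, U row2=(0, 0, 2)

L[2][0] = 6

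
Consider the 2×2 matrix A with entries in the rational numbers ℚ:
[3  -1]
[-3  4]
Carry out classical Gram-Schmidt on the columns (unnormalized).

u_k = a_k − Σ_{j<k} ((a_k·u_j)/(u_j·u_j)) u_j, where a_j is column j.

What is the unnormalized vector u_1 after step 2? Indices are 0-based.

Step 1: u_0 = a_0 = (3, -3).
Step 2: u_1 = a_1 − (-5/6)·u_0 = (3/2, 3/2).

u_1 = (3/2, 3/2)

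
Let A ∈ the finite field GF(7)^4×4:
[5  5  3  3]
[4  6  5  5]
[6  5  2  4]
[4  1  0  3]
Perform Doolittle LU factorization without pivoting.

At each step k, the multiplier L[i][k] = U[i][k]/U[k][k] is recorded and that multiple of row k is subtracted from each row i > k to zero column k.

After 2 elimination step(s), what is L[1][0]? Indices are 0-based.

L[1][0] = 5

[col 0] pivot 5
  R1 -= 5*R0 → (0, 2, 4, 4)  (L[1][0] := 5)
  R2 -= 4*R0 → (0, 6, 4, 6)  (L[2][0] := 4)
  R3 -= 5*R0 → (0, 4, 6, 2)  (L[3][0] := 5)
[col 1] pivot 2
  R2 -= 3*R1 → (0, 0, 6, 1)  (L[2][1] := 3)
  R3 -= 2*R1 → (0, 0, 5, 1)  (L[3][1] := 2)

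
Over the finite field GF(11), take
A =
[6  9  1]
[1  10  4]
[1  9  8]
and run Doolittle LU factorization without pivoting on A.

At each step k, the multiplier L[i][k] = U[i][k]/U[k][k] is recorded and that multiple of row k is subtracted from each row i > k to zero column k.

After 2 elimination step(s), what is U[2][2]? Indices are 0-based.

U[2][2] = 1

[col 0] pivot 6
  R1 -= 2*R0 → (0, 3, 2)  (L[1][0] := 2)
  R2 -= 2*R0 → (0, 2, 6)  (L[2][0] := 2)
[col 1] pivot 3
  R2 -= 8*R1 → (0, 0, 1)  (L[2][1] := 8)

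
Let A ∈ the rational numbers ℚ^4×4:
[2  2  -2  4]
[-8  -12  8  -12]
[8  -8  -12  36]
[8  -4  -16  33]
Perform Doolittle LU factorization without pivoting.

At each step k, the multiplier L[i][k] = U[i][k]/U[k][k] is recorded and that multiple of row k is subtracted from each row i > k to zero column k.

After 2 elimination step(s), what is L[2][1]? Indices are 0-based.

Step 1: pivot at (0,0) is 2.
  row1 ← row1 − (-4)·row0  ⇒  L[1][0]=-4, U row1=(0, -4, 0, 4)
  row2 ← row2 − (4)·row0  ⇒  L[2][0]=4, U row2=(0, -16, -4, 20)
  row3 ← row3 − (4)·row0  ⇒  L[3][0]=4, U row3=(0, -12, -8, 17)
Step 2: pivot at (1,1) is -4.
  row2 ← row2 − (4)·row1  ⇒  L[2][1]=4, U row2=(0, 0, -4, 4)
  row3 ← row3 − (3)·row1  ⇒  L[3][1]=3, U row3=(0, 0, -8, 5)

L[2][1] = 4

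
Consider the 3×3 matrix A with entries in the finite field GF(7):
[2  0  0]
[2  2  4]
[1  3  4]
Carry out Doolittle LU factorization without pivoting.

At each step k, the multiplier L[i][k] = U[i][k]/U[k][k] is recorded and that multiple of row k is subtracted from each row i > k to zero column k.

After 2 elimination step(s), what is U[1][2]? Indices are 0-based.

U[1][2] = 4

Step 1: pivot at (0,0) is 2.
  row1 ← row1 − (1)·row0  ⇒  L[1][0]=1, U row1=(0, 2, 4)
  row2 ← row2 − (4)·row0  ⇒  L[2][0]=4, U row2=(0, 3, 4)
Step 2: pivot at (1,1) is 2.
  row2 ← row2 − (5)·row1  ⇒  L[2][1]=5, U row2=(0, 0, 5)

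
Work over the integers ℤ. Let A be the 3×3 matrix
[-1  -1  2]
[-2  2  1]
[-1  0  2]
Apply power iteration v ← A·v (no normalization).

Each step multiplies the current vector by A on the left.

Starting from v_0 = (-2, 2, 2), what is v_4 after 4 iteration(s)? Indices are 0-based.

v_0 = (-2, 2, 2).
v_1 = A·v_0 = (4, 10, 6).
v_2 = A·v_1 = (-2, 18, 8).
v_3 = A·v_2 = (0, 48, 18).
v_4 = A·v_3 = (-12, 114, 36).

v_4 = (-12, 114, 36)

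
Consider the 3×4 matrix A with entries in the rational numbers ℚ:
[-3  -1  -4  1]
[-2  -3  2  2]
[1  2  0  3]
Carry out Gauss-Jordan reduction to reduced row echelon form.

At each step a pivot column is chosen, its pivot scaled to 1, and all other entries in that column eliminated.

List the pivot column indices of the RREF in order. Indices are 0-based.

pivot(0,0)=-3: scale R0 → (1, 1/3, 4/3, -1/3)
  clear (1,0): R1 −= (-2)R0 → (0, -7/3, 14/3, 4/3)
  clear (2,0): R2 −= (1)R0 → (0, 5/3, -4/3, 10/3)
pivot(1,1)=-7/3: scale R1 → (0, 1, -2, -4/7)
  clear (0,1): R0 −= (1/3)R1 → (1, 0, 2, -1/7)
  clear (2,1): R2 −= (5/3)R1 → (0, 0, 2, 30/7)
pivot(2,2)=2: scale R2 → (0, 0, 1, 15/7)
  clear (0,2): R0 −= (2)R2 → (1, 0, 0, -31/7)
  clear (1,2): R1 −= (-2)R2 → (0, 1, 0, 26/7)

pivot columns: 0, 1, 2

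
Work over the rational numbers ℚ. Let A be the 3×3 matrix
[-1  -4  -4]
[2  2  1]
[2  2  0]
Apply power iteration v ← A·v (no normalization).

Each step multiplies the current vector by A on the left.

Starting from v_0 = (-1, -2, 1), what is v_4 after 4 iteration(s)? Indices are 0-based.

v_4 = (-513, 168, 102)

v_0 = (-1, -2, 1).
v_1 = A·v_0 = (5, -5, -6).
v_2 = A·v_1 = (39, -6, 0).
v_3 = A·v_2 = (-15, 66, 66).
v_4 = A·v_3 = (-513, 168, 102).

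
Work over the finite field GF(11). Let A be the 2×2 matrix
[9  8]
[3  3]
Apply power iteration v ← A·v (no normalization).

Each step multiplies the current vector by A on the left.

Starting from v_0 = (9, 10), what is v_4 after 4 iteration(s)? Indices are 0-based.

v_0 = (9, 10).
v_1 = A·v_0 = (7, 2).
v_2 = A·v_1 = (2, 5).
v_3 = A·v_2 = (3, 10).
v_4 = A·v_3 = (8, 6).

v_4 = (8, 6)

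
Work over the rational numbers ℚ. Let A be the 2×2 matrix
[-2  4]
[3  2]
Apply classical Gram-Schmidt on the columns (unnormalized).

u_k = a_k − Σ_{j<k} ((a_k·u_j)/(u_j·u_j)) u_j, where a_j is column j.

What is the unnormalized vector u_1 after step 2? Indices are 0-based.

u_1 = (48/13, 32/13)

Step 1: u_0 = a_0 = (-2, 3).
Step 2: u_1 = a_1 − (-2/13)·u_0 = (48/13, 32/13).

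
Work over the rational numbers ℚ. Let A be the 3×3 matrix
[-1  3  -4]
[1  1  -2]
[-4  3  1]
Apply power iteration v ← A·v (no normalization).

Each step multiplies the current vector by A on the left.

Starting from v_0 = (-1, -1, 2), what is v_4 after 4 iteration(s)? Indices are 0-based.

v_4 = (-286, -316, 347)

v_0 = (-1, -1, 2).
v_1 = A·v_0 = (-10, -6, 3).
v_2 = A·v_1 = (-20, -22, 25).
v_3 = A·v_2 = (-146, -92, 39).
v_4 = A·v_3 = (-286, -316, 347).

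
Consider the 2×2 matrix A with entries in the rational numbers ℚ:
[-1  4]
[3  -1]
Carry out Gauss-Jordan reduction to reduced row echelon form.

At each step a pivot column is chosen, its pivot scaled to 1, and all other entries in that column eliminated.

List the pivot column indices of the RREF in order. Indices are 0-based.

pivot columns: 0, 1

step 1: normalize row 0 (÷-1) = (1, -4)
  row 1: subtract 3×row0 = (0, 11)
step 2: normalize row 1 (÷11) = (0, 1)
  row 0: subtract -4×row1 = (1, 0)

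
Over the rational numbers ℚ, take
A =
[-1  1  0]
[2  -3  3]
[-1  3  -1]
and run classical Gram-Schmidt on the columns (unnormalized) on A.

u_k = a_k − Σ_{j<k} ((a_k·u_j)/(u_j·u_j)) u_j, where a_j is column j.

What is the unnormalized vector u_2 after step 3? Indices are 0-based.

u_2 = (15/14, 5/7, 5/14)

Step 1: u_0 = a_0 = (-1, 2, -1).
Step 2: u_1 = a_1 − (-5/3)·u_0 = (-2/3, 1/3, 4/3).
Step 3: u_2 = a_2 − (7/6)·u_0 − (-1/7)·u_1 = (15/14, 5/7, 5/14).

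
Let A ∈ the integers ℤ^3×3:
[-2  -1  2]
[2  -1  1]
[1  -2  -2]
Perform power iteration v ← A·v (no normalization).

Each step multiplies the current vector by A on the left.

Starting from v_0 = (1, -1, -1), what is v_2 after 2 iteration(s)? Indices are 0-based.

v_0 = (1, -1, -1).
v_1 = A·v_0 = (-3, 2, 5).
v_2 = A·v_1 = (14, -3, -17).

v_2 = (14, -3, -17)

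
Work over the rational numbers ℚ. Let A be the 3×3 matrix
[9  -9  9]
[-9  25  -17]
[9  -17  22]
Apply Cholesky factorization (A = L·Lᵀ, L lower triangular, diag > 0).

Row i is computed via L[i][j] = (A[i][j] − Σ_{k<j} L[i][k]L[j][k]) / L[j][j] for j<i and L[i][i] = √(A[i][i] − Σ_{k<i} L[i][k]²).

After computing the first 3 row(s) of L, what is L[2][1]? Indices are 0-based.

L[2][1] = -2

Step 1: L[0][0] = √(9) = 3.
  L[1][0] = (-9) / L[0][0] = -3.
Step 2: L[1][1] = √(16) = 4.
  L[2][0] = (9) / L[0][0] = 3.
  L[2][1] = (-8) / L[1][1] = -2.
Step 3: L[2][2] = √(9) = 3.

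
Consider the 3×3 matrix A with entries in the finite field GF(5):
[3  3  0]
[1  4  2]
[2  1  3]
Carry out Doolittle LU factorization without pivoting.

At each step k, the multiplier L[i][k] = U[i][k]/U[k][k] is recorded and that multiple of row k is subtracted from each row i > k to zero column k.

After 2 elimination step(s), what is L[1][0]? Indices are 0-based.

L[1][0] = 2

[col 0] pivot 3
  R1 -= 2*R0 → (0, 3, 2)  (L[1][0] := 2)
  R2 -= 4*R0 → (0, 4, 3)  (L[2][0] := 4)
[col 1] pivot 3
  R2 -= 3*R1 → (0, 0, 2)  (L[2][1] := 3)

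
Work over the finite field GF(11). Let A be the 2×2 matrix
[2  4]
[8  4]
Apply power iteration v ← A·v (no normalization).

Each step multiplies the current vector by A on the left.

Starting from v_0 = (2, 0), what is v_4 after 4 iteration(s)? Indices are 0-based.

v_4 = (1, 1)

v_0 = (2, 0).
v_1 = A·v_0 = (4, 5).
v_2 = A·v_1 = (6, 8).
v_3 = A·v_2 = (0, 3).
v_4 = A·v_3 = (1, 1).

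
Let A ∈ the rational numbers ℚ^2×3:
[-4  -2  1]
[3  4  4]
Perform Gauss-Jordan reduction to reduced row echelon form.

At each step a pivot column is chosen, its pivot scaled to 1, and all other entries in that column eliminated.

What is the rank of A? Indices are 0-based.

rank = 2

step 1: normalize row 0 (÷-4) = (1, 1/2, -1/4)
  row 1: subtract 3×row0 = (0, 5/2, 19/4)
step 2: normalize row 1 (÷5/2) = (0, 1, 19/10)
  row 0: subtract 1/2×row1 = (1, 0, -6/5)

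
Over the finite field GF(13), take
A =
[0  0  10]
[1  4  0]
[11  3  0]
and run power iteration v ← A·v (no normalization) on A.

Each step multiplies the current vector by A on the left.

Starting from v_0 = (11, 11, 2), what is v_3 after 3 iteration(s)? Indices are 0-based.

v_3 = (2, 4, 6)

v_0 = (11, 11, 2).
v_1 = A·v_0 = (7, 3, 11).
v_2 = A·v_1 = (6, 6, 8).
v_3 = A·v_2 = (2, 4, 6).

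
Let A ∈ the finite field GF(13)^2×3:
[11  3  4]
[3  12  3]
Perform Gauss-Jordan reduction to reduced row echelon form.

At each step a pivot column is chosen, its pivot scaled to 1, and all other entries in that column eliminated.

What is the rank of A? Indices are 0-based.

[1] R0 /= 11  ⇒  (1, 5, 11)
     R1 -= 3·R0  ⇒  (0, 10, 9)
[2] R1 /= 10  ⇒  (0, 1, 10)
     R0 -= 5·R1  ⇒  (1, 0, 0)

rank = 2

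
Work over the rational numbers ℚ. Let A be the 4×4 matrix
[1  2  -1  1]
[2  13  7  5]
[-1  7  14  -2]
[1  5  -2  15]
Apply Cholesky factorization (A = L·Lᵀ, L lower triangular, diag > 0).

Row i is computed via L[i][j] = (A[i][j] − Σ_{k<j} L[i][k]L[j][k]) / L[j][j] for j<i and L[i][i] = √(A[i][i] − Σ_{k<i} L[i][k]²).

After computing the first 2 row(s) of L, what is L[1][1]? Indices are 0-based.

L[1][1] = 3

Step 1: L[0][0] = √(1) = 1.
  L[1][0] = (2) / L[0][0] = 2.
Step 2: L[1][1] = √(9) = 3.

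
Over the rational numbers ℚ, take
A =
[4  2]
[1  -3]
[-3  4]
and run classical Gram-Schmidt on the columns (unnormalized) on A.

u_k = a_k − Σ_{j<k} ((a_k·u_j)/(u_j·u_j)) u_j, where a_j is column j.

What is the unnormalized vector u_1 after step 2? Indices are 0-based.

Step 1: u_0 = a_0 = (4, 1, -3).
Step 2: u_1 = a_1 − (-7/26)·u_0 = (40/13, -71/26, 83/26).

u_1 = (40/13, -71/26, 83/26)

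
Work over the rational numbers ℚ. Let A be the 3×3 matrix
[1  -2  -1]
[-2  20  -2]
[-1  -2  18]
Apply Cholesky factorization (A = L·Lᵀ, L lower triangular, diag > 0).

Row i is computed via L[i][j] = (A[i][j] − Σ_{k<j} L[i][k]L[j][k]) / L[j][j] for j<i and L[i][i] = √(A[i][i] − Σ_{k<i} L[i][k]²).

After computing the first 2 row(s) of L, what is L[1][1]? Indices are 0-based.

L[1][1] = 4

Step 1: L[0][0] = √(1) = 1.
  L[1][0] = (-2) / L[0][0] = -2.
Step 2: L[1][1] = √(16) = 4.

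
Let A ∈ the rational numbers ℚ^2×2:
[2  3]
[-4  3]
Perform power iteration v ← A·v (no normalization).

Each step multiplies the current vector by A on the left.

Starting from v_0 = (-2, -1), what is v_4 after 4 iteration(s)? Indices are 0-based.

v_4 = (637, -149)

v_0 = (-2, -1).
v_1 = A·v_0 = (-7, 5).
v_2 = A·v_1 = (1, 43).
v_3 = A·v_2 = (131, 125).
v_4 = A·v_3 = (637, -149).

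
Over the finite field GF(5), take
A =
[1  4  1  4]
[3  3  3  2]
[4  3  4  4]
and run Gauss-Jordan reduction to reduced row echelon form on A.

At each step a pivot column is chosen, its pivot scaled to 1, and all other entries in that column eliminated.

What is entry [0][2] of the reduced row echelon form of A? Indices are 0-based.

pivot(0,0)=1: scale R0 → (1, 4, 1, 4)
  clear (1,0): R1 −= (3)R0 → (0, 1, 0, 0)
  clear (2,0): R2 −= (4)R0 → (0, 2, 0, 3)
pivot(1,1)=1: scale R1 → (0, 1, 0, 0)
  clear (0,1): R0 −= (4)R1 → (1, 0, 1, 4)
  clear (2,1): R2 −= (2)R1 → (0, 0, 0, 3)
col 2: no nonzero at/below row 2; advance.
pivot(2,3)=3: scale R2 → (0, 0, 0, 1)
  clear (0,3): R0 −= (4)R2 → (1, 0, 1, 0)

M[0][2] = 1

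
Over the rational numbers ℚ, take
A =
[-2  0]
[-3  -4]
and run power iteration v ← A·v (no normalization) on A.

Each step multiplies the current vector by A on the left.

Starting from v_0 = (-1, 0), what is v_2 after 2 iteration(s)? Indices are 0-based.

v_0 = (-1, 0).
v_1 = A·v_0 = (2, 3).
v_2 = A·v_1 = (-4, -18).

v_2 = (-4, -18)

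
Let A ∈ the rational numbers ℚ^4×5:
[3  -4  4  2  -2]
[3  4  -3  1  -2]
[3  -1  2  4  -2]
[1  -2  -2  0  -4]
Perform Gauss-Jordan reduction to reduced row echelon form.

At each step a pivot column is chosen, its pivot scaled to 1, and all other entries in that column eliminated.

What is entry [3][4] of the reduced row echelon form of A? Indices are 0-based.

M[3][4] = -25/106

[1] R0 /= 3  ⇒  (1, -4/3, 4/3, 2/3, -2/3)
     R1 -= 3·R0  ⇒  (0, 8, -7, -1, 0)
     R2 -= 3·R0  ⇒  (0, 3, -2, 2, 0)
     R3 -= 1·R0  ⇒  (0, -2/3, -10/3, -2/3, -10/3)
[2] R1 /= 8  ⇒  (0, 1, -7/8, -1/8, 0)
     R0 -= -4/3·R1  ⇒  (1, 0, 1/6, 1/2, -2/3)
     R2 -= 3·R1  ⇒  (0, 0, 5/8, 19/8, 0)
     R3 -= -2/3·R1  ⇒  (0, 0, -47/12, -3/4, -10/3)
[3] R2 /= 5/8  ⇒  (0, 0, 1, 19/5, 0)
     R0 -= 1/6·R2  ⇒  (1, 0, 0, -2/15, -2/3)
     R1 -= -7/8·R2  ⇒  (0, 1, 0, 16/5, 0)
     R3 -= -47/12·R2  ⇒  (0, 0, 0, 212/15, -10/3)
[4] R3 /= 212/15  ⇒  (0, 0, 0, 1, -25/106)
     R0 -= -2/15·R3  ⇒  (1, 0, 0, 0, -37/53)
     R1 -= 16/5·R3  ⇒  (0, 1, 0, 0, 40/53)
     R2 -= 19/5·R3  ⇒  (0, 0, 1, 0, 95/106)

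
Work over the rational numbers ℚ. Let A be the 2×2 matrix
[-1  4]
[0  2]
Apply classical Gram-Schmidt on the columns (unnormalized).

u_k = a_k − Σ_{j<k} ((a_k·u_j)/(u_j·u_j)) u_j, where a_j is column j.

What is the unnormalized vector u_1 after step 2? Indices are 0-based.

Step 1: u_0 = a_0 = (-1, 0).
Step 2: u_1 = a_1 − (-4)·u_0 = (0, 2).

u_1 = (0, 2)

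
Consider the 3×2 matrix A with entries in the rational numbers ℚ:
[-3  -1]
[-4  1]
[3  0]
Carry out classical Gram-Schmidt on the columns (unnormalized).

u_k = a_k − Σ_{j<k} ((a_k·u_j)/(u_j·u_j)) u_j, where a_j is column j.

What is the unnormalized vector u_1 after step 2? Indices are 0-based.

Step 1: u_0 = a_0 = (-3, -4, 3).
Step 2: u_1 = a_1 − (-1/34)·u_0 = (-37/34, 15/17, 3/34).

u_1 = (-37/34, 15/17, 3/34)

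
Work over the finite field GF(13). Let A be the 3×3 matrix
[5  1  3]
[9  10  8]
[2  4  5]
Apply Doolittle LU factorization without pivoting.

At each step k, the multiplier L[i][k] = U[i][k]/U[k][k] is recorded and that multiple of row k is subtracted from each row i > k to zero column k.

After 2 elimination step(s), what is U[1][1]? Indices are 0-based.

k=0: U[0][0]=5
  eliminate (1,0): mult=7, new row 1: (0, 3, 0); set L[1][0]=7
  eliminate (2,0): mult=3, new row 2: (0, 1, 9); set L[2][0]=3
k=1: U[1][1]=3
  eliminate (2,1): mult=9, new row 2: (0, 0, 9); set L[2][1]=9

U[1][1] = 3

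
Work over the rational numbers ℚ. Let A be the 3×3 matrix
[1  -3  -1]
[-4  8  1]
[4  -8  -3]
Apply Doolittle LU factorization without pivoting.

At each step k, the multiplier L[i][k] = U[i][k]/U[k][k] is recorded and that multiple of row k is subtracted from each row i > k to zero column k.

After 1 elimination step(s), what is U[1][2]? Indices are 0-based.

U[1][2] = -3

k=0: U[0][0]=1
  eliminate (1,0): mult=-4, new row 1: (0, -4, -3); set L[1][0]=-4
  eliminate (2,0): mult=4, new row 2: (0, 4, 1); set L[2][0]=4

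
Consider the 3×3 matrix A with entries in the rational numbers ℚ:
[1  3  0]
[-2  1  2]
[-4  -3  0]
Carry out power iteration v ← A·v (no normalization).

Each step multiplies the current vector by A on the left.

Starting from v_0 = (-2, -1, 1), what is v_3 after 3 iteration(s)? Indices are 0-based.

v_0 = (-2, -1, 1).
v_1 = A·v_0 = (-5, 5, 11).
v_2 = A·v_1 = (10, 37, 5).
v_3 = A·v_2 = (121, 27, -151).

v_3 = (121, 27, -151)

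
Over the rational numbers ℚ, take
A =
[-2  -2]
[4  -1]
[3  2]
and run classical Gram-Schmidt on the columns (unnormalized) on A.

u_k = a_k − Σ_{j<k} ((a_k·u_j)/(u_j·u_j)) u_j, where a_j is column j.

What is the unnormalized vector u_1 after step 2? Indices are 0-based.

u_1 = (-46/29, -53/29, 40/29)

Step 1: u_0 = a_0 = (-2, 4, 3).
Step 2: u_1 = a_1 − (6/29)·u_0 = (-46/29, -53/29, 40/29).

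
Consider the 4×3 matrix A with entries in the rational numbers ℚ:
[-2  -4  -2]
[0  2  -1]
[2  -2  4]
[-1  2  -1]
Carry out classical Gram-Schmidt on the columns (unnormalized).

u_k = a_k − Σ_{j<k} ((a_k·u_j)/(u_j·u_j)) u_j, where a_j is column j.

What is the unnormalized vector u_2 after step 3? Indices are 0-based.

Step 1: u_0 = a_0 = (-2, 0, 2, -1).
Step 2: u_1 = a_1 − (2/9)·u_0 = (-32/9, 2, -22/9, 20/9).
Step 3: u_2 = a_2 − (13/9)·u_0 − (-1/4)·u_1 = (0, -1/2, 1/2, 1).

u_2 = (0, -1/2, 1/2, 1)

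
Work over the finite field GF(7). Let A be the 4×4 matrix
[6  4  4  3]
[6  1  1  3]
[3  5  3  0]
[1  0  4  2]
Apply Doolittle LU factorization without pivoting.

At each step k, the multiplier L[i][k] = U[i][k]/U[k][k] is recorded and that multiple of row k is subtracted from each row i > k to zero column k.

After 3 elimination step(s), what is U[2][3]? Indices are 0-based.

k=0: U[0][0]=6
  eliminate (1,0): mult=1, new row 1: (0, 4, 4, 0); set L[1][0]=1
  eliminate (2,0): mult=4, new row 2: (0, 3, 1, 2); set L[2][0]=4
  eliminate (3,0): mult=6, new row 3: (0, 4, 1, 5); set L[3][0]=6
k=1: U[1][1]=4
  eliminate (2,1): mult=6, new row 2: (0, 0, 5, 2); set L[2][1]=6
  eliminate (3,1): mult=1, new row 3: (0, 0, 4, 5); set L[3][1]=1
k=2: U[2][2]=5
  eliminate (3,2): mult=5, new row 3: (0, 0, 0, 2); set L[3][2]=5

U[2][3] = 2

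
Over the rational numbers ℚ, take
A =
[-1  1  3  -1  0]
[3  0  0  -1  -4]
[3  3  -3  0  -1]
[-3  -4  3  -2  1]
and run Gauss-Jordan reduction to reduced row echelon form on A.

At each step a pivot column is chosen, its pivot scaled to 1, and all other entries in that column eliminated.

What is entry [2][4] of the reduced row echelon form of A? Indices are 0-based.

pivot(0,0)=-1: scale R0 → (1, -1, -3, 1, 0)
  clear (1,0): R1 −= (3)R0 → (0, 3, 9, -4, -4)
  clear (2,0): R2 −= (3)R0 → (0, 6, 6, -3, -1)
  clear (3,0): R3 −= (-3)R0 → (0, -7, -6, 1, 1)
pivot(1,1)=3: scale R1 → (0, 1, 3, -4/3, -4/3)
  clear (0,1): R0 −= (-1)R1 → (1, 0, 0, -1/3, -4/3)
  clear (2,1): R2 −= (6)R1 → (0, 0, -12, 5, 7)
  clear (3,1): R3 −= (-7)R1 → (0, 0, 15, -25/3, -25/3)
pivot(2,2)=-12: scale R2 → (0, 0, 1, -5/12, -7/12)
  clear (1,2): R1 −= (3)R2 → (0, 1, 0, -1/12, 5/12)
  clear (3,2): R3 −= (15)R2 → (0, 0, 0, -25/12, 5/12)
pivot(3,3)=-25/12: scale R3 → (0, 0, 0, 1, -1/5)
  clear (0,3): R0 −= (-1/3)R3 → (1, 0, 0, 0, -7/5)
  clear (1,3): R1 −= (-1/12)R3 → (0, 1, 0, 0, 2/5)
  clear (2,3): R2 −= (-5/12)R3 → (0, 0, 1, 0, -2/3)

M[2][4] = -2/3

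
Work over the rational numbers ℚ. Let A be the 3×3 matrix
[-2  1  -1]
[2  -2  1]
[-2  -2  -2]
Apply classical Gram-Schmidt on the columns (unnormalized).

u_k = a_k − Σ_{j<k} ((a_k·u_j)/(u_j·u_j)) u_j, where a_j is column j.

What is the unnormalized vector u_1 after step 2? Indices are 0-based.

Step 1: u_0 = a_0 = (-2, 2, -2).
Step 2: u_1 = a_1 − (-1/6)·u_0 = (2/3, -5/3, -7/3).

u_1 = (2/3, -5/3, -7/3)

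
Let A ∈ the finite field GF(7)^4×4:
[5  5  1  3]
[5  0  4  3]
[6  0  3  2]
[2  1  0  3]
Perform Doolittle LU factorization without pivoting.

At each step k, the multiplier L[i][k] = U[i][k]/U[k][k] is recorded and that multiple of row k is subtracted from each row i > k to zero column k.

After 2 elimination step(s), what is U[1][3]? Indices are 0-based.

[col 0] pivot 5
  R1 -= 1*R0 → (0, 2, 3, 0)  (L[1][0] := 1)
  R2 -= 4*R0 → (0, 1, 6, 4)  (L[2][0] := 4)
  R3 -= 6*R0 → (0, 6, 1, 6)  (L[3][0] := 6)
[col 1] pivot 2
  R2 -= 4*R1 → (0, 0, 1, 4)  (L[2][1] := 4)
  R3 -= 3*R1 → (0, 0, 6, 6)  (L[3][1] := 3)

U[1][3] = 0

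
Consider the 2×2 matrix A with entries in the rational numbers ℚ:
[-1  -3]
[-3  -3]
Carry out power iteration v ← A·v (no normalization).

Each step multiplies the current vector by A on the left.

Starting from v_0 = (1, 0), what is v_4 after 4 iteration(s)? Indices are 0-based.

v_4 = (244, 336)

v_0 = (1, 0).
v_1 = A·v_0 = (-1, -3).
v_2 = A·v_1 = (10, 12).
v_3 = A·v_2 = (-46, -66).
v_4 = A·v_3 = (244, 336).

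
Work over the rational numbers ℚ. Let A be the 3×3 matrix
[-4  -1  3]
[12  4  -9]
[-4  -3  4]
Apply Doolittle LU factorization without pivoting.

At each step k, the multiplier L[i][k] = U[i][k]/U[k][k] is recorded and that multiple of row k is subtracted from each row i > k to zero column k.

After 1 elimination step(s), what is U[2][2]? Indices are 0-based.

k=0: U[0][0]=-4
  eliminate (1,0): mult=-3, new row 1: (0, 1, 0); set L[1][0]=-3
  eliminate (2,0): mult=1, new row 2: (0, -2, 1); set L[2][0]=1

U[2][2] = 1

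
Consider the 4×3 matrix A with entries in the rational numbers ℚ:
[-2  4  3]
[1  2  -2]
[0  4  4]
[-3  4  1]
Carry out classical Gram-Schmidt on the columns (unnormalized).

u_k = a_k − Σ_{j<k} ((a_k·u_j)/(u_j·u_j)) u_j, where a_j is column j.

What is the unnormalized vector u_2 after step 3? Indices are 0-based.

Step 1: u_0 = a_0 = (-2, 1, 0, -3).
Step 2: u_1 = a_1 − (-9/7)·u_0 = (10/7, 23/7, 4, 1/7).
Step 3: u_2 = a_2 − (-11/14)·u_0 − (97/202)·u_1 = (75/101, -282/101, 210/101, -144/101).

u_2 = (75/101, -282/101, 210/101, -144/101)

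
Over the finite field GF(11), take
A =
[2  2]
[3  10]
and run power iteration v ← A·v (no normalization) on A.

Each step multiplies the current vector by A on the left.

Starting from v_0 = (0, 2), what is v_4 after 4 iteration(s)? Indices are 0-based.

v_0 = (0, 2).
v_1 = A·v_0 = (4, 9).
v_2 = A·v_1 = (4, 3).
v_3 = A·v_2 = (3, 9).
v_4 = A·v_3 = (2, 0).

v_4 = (2, 0)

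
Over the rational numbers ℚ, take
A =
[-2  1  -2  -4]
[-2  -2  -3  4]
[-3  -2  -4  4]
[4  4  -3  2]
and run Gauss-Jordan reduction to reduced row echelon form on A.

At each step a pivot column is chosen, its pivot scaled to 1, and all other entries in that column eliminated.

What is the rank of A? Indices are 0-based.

rank = 4

[1] R0 /= -2  ⇒  (1, -1/2, 1, 2)
     R1 -= -2·R0  ⇒  (0, -3, -1, 8)
     R2 -= -3·R0  ⇒  (0, -7/2, -1, 10)
     R3 -= 4·R0  ⇒  (0, 6, -7, -6)
[2] R1 /= -3  ⇒  (0, 1, 1/3, -8/3)
     R0 -= -1/2·R1  ⇒  (1, 0, 7/6, 2/3)
     R2 -= -7/2·R1  ⇒  (0, 0, 1/6, 2/3)
     R3 -= 6·R1  ⇒  (0, 0, -9, 10)
[3] R2 /= 1/6  ⇒  (0, 0, 1, 4)
     R0 -= 7/6·R2  ⇒  (1, 0, 0, -4)
     R1 -= 1/3·R2  ⇒  (0, 1, 0, -4)
     R3 -= -9·R2  ⇒  (0, 0, 0, 46)
[4] R3 /= 46  ⇒  (0, 0, 0, 1)
     R0 -= -4·R3  ⇒  (1, 0, 0, 0)
     R1 -= -4·R3  ⇒  (0, 1, 0, 0)
     R2 -= 4·R3  ⇒  (0, 0, 1, 0)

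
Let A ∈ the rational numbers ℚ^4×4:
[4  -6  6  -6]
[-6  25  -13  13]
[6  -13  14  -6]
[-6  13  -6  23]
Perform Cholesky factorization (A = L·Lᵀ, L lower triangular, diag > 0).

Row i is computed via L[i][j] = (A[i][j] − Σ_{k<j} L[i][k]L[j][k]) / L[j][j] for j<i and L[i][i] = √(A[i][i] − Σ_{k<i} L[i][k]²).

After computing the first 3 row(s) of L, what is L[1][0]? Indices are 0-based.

L[1][0] = -3

Step 1: L[0][0] = √(4) = 2.
  L[1][0] = (-6) / L[0][0] = -3.
Step 2: L[1][1] = √(16) = 4.
  L[2][0] = (6) / L[0][0] = 3.
  L[2][1] = (-4) / L[1][1] = -1.
Step 3: L[2][2] = √(4) = 2.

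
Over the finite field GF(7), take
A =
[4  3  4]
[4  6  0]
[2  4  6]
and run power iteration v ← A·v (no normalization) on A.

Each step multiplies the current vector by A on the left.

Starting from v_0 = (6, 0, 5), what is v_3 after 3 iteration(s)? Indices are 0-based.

v_0 = (6, 0, 5).
v_1 = A·v_0 = (2, 3, 0).
v_2 = A·v_1 = (3, 5, 2).
v_3 = A·v_2 = (0, 0, 3).

v_3 = (0, 0, 3)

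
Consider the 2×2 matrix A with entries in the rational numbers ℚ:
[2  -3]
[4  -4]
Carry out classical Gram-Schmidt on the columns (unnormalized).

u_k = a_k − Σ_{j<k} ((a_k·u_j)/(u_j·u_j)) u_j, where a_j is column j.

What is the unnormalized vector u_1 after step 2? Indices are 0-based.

u_1 = (-4/5, 2/5)

Step 1: u_0 = a_0 = (2, 4).
Step 2: u_1 = a_1 − (-11/10)·u_0 = (-4/5, 2/5).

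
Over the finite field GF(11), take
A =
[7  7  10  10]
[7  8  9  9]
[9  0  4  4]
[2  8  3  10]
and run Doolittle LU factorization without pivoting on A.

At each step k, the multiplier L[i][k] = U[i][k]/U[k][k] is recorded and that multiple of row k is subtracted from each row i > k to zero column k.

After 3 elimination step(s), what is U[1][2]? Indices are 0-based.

Step 1: pivot at (0,0) is 7.
  row1 ← row1 − (1)·row0  ⇒  L[1][0]=1, U row1=(0, 1, 10, 10)
  row2 ← row2 − (6)·row0  ⇒  L[2][0]=6, U row2=(0, 2, 10, 10)
  row3 ← row3 − (5)·row0  ⇒  L[3][0]=5, U row3=(0, 6, 8, 4)
Step 2: pivot at (1,1) is 1.
  row2 ← row2 − (2)·row1  ⇒  L[2][1]=2, U row2=(0, 0, 1, 1)
  row3 ← row3 − (6)·row1  ⇒  L[3][1]=6, U row3=(0, 0, 3, 10)
Step 3: pivot at (2,2) is 1.
  row3 ← row3 − (3)·row2  ⇒  L[3][2]=3, U row3=(0, 0, 0, 7)

U[1][2] = 10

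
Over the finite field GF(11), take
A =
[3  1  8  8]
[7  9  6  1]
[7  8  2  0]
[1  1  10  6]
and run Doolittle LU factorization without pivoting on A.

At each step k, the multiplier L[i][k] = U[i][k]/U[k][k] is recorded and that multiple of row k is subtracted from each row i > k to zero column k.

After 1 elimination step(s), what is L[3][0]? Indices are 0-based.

L[3][0] = 4

k=0: U[0][0]=3
  eliminate (1,0): mult=6, new row 1: (0, 3, 2, 8); set L[1][0]=6
  eliminate (2,0): mult=6, new row 2: (0, 2, 9, 7); set L[2][0]=6
  eliminate (3,0): mult=4, new row 3: (0, 8, 0, 7); set L[3][0]=4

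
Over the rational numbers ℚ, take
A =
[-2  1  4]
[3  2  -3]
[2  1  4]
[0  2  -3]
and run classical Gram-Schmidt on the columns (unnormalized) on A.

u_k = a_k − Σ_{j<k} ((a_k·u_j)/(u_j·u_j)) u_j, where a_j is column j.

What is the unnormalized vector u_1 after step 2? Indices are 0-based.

u_1 = (29/17, 16/17, 5/17, 2)

Step 1: u_0 = a_0 = (-2, 3, 2, 0).
Step 2: u_1 = a_1 − (6/17)·u_0 = (29/17, 16/17, 5/17, 2).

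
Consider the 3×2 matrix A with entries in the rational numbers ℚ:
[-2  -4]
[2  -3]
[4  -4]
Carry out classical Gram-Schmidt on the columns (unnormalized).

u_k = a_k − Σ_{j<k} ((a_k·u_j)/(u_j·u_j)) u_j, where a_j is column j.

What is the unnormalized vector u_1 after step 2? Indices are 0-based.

Step 1: u_0 = a_0 = (-2, 2, 4).
Step 2: u_1 = a_1 − (-7/12)·u_0 = (-31/6, -11/6, -5/3).

u_1 = (-31/6, -11/6, -5/3)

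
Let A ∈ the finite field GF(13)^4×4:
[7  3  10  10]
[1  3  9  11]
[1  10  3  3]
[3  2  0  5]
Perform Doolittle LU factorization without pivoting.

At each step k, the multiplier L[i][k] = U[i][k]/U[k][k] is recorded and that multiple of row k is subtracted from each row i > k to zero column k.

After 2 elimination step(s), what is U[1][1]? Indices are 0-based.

Step 1: pivot at (0,0) is 7.
  row1 ← row1 − (2)·row0  ⇒  L[1][0]=2, U row1=(0, 10, 2, 4)
  row2 ← row2 − (2)·row0  ⇒  L[2][0]=2, U row2=(0, 4, 9, 9)
  row3 ← row3 − (6)·row0  ⇒  L[3][0]=6, U row3=(0, 10, 5, 10)
Step 2: pivot at (1,1) is 10.
  row2 ← row2 − (3)·row1  ⇒  L[2][1]=3, U row2=(0, 0, 3, 10)
  row3 ← row3 − (1)·row1  ⇒  L[3][1]=1, U row3=(0, 0, 3, 6)

U[1][1] = 10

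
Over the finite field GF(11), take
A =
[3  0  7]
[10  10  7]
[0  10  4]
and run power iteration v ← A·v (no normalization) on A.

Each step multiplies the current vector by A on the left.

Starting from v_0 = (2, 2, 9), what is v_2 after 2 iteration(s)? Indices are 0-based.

v_0 = (2, 2, 9).
v_1 = A·v_0 = (3, 4, 1).
v_2 = A·v_1 = (5, 0, 0).

v_2 = (5, 0, 0)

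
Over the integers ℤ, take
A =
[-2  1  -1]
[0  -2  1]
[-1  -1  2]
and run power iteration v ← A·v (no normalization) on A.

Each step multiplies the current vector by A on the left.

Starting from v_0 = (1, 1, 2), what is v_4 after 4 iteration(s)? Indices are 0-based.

v_0 = (1, 1, 2).
v_1 = A·v_0 = (-3, 0, 2).
v_2 = A·v_1 = (4, 2, 7).
v_3 = A·v_2 = (-13, 3, 8).
v_4 = A·v_3 = (21, 2, 26).

v_4 = (21, 2, 26)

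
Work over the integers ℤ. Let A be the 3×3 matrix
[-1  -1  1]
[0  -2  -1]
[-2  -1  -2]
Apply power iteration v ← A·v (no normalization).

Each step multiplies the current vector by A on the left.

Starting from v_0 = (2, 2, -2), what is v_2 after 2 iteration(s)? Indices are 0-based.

v_2 = (6, 6, 18)

v_0 = (2, 2, -2).
v_1 = A·v_0 = (-6, -2, -2).
v_2 = A·v_1 = (6, 6, 18).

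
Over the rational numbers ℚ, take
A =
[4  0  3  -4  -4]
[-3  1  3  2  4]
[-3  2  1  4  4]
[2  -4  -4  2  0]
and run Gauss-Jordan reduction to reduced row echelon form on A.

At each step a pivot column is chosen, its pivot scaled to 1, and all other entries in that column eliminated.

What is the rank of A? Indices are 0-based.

rank = 4

[1] R0 /= 4  ⇒  (1, 0, 3/4, -1, -1)
     R1 -= -3·R0  ⇒  (0, 1, 21/4, -1, 1)
     R2 -= -3·R0  ⇒  (0, 2, 13/4, 1, 1)
     R3 -= 2·R0  ⇒  (0, -4, -11/2, 4, 2)
[2] R1 /= 1  ⇒  (0, 1, 21/4, -1, 1)
     R2 -= 2·R1  ⇒  (0, 0, -29/4, 3, -1)
     R3 -= -4·R1  ⇒  (0, 0, 31/2, 0, 6)
[3] R2 /= -29/4  ⇒  (0, 0, 1, -12/29, 4/29)
     R0 -= 3/4·R2  ⇒  (1, 0, 0, -20/29, -32/29)
     R1 -= 21/4·R2  ⇒  (0, 1, 0, 34/29, 8/29)
     R3 -= 31/2·R2  ⇒  (0, 0, 0, 186/29, 112/29)
[4] R3 /= 186/29  ⇒  (0, 0, 0, 1, 56/93)
     R0 -= -20/29·R3  ⇒  (1, 0, 0, 0, -64/93)
     R1 -= 34/29·R3  ⇒  (0, 1, 0, 0, -40/93)
     R2 -= -12/29·R3  ⇒  (0, 0, 1, 0, 12/31)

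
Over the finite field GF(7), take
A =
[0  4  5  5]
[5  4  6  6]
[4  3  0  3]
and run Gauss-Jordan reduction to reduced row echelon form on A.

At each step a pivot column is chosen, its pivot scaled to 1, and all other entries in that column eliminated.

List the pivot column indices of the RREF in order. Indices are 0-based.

pivot columns: 0, 1, 3

pivot(0,0): swap R0↔R1
pivot(0,0)=5: scale R0 → (1, 5, 4, 4)
  clear (2,0): R2 −= (4)R0 → (0, 4, 5, 1)
pivot(1,1)=4: scale R1 → (0, 1, 3, 3)
  clear (0,1): R0 −= (5)R1 → (1, 0, 3, 3)
  clear (2,1): R2 −= (4)R1 → (0, 0, 0, 3)
col 2: no nonzero at/below row 2; advance.
pivot(2,3)=3: scale R2 → (0, 0, 0, 1)
  clear (0,3): R0 −= (3)R2 → (1, 0, 3, 0)
  clear (1,3): R1 −= (3)R2 → (0, 1, 3, 0)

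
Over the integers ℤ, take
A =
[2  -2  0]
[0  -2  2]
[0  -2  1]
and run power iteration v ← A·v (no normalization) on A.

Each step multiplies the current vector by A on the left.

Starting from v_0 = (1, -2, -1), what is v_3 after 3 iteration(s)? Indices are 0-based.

v_0 = (1, -2, -1).
v_1 = A·v_0 = (6, 2, 3).
v_2 = A·v_1 = (8, 2, -1).
v_3 = A·v_2 = (12, -6, -5).

v_3 = (12, -6, -5)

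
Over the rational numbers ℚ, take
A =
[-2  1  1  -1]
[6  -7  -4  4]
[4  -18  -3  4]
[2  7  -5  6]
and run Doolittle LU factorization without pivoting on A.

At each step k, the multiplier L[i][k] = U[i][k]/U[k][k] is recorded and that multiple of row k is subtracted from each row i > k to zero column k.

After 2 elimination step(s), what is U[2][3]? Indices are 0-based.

[col 0] pivot -2
  R1 -= -3*R0 → (0, -4, -1, 1)  (L[1][0] := -3)
  R2 -= -2*R0 → (0, -16, -1, 2)  (L[2][0] := -2)
  R3 -= -1*R0 → (0, 8, -4, 5)  (L[3][0] := -1)
[col 1] pivot -4
  R2 -= 4*R1 → (0, 0, 3, -2)  (L[2][1] := 4)
  R3 -= -2*R1 → (0, 0, -6, 7)  (L[3][1] := -2)

U[2][3] = -2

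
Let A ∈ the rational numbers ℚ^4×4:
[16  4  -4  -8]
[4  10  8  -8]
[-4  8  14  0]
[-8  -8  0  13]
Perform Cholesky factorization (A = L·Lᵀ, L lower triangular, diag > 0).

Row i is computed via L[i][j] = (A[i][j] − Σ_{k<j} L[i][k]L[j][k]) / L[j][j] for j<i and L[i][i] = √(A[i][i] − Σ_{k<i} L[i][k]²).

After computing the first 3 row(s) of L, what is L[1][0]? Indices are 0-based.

L[1][0] = 1

Step 1: L[0][0] = √(16) = 4.
  L[1][0] = (4) / L[0][0] = 1.
Step 2: L[1][1] = √(9) = 3.
  L[2][0] = (-4) / L[0][0] = -1.
  L[2][1] = (9) / L[1][1] = 3.
Step 3: L[2][2] = √(4) = 2.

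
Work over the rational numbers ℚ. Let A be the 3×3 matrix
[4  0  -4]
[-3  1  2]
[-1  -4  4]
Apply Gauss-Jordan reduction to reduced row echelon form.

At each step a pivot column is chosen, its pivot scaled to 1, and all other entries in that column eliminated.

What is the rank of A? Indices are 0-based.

pivot(0,0)=4: scale R0 → (1, 0, -1)
  clear (1,0): R1 −= (-3)R0 → (0, 1, -1)
  clear (2,0): R2 −= (-1)R0 → (0, -4, 3)
pivot(1,1)=1: scale R1 → (0, 1, -1)
  clear (2,1): R2 −= (-4)R1 → (0, 0, -1)
pivot(2,2)=-1: scale R2 → (0, 0, 1)
  clear (0,2): R0 −= (-1)R2 → (1, 0, 0)
  clear (1,2): R1 −= (-1)R2 → (0, 1, 0)

rank = 3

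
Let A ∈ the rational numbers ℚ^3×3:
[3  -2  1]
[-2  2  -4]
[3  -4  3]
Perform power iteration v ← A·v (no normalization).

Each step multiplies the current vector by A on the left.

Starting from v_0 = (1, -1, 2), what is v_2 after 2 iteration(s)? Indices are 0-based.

v_2 = (58, -90, 108)

v_0 = (1, -1, 2).
v_1 = A·v_0 = (7, -12, 13).
v_2 = A·v_1 = (58, -90, 108).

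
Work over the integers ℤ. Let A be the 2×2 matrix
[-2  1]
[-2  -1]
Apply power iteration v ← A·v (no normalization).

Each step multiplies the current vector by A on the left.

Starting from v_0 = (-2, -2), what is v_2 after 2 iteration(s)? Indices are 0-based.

v_2 = (2, -10)

v_0 = (-2, -2).
v_1 = A·v_0 = (2, 6).
v_2 = A·v_1 = (2, -10).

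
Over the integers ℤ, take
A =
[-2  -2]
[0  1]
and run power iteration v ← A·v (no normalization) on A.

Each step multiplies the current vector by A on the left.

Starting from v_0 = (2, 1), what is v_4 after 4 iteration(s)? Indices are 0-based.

v_4 = (42, 1)

v_0 = (2, 1).
v_1 = A·v_0 = (-6, 1).
v_2 = A·v_1 = (10, 1).
v_3 = A·v_2 = (-22, 1).
v_4 = A·v_3 = (42, 1).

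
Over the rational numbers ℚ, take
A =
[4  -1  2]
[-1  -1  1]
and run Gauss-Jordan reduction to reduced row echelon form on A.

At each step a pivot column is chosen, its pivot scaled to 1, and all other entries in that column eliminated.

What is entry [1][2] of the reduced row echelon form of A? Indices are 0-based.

M[1][2] = -6/5

pivot(0,0)=4: scale R0 → (1, -1/4, 1/2)
  clear (1,0): R1 −= (-1)R0 → (0, -5/4, 3/2)
pivot(1,1)=-5/4: scale R1 → (0, 1, -6/5)
  clear (0,1): R0 −= (-1/4)R1 → (1, 0, 1/5)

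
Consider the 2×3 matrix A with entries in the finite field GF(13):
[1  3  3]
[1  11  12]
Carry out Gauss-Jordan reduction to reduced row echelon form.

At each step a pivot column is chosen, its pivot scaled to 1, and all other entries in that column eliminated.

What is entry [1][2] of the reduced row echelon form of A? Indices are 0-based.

M[1][2] = 6

step 1: normalize row 0 (÷1) = (1, 3, 3)
  row 1: subtract 1×row0 = (0, 8, 9)
step 2: normalize row 1 (÷8) = (0, 1, 6)
  row 0: subtract 3×row1 = (1, 0, 11)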